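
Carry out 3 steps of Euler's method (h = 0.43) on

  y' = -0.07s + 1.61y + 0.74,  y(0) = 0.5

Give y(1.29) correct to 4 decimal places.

Euler: y_{n+1} = y_n + h·f(s_n, y_n).
s=0.000000, y=0.500000: f=1.545000 → y ← 0.500000 + 0.43·1.545000 = 1.164350
s=0.430000, y=1.164350: f=2.584504 → y ← 1.164350 + 0.43·2.584504 = 2.275687
s=0.860000, y=2.275687: f=4.343655 → y ← 2.275687 + 0.43·4.343655 = 4.143458
y(1.29) ≈ 4.1435

4.1435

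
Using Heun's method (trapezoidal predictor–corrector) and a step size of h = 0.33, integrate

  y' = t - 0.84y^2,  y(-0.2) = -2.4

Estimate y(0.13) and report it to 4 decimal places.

Heun: k1 = f(t_n, y_n); k2 = f(t_n + h, y_n + h·k1); y_{n+1} = y_n + (h/2)·(k1 + k2).
t=-0.200000, y=-2.400000:
  k1 = f(-0.200000, -2.400000) = -5.038400
  k2 = f(0.130000, -4.062672) = -13.734455
  y ← -2.400000 + (0.33/2)·(-5.038400 + (-13.734455)) = -5.497521
y(0.13) ≈ -5.4975

-5.4975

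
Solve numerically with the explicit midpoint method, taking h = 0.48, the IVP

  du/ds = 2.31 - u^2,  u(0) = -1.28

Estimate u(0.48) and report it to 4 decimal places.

-0.7720

Midpoint: k1 = f(s_n, u_n); k2 = f(s_n + h/2, u_n + (h/2)·k1); u_{n+1} = u_n + h·k2.
s=0.000000, u=-1.280000:
  k1 = f(0.000000, -1.280000) = 0.671600
  k2 = f(0.240000, -1.118816) = 1.058251
  u ← -1.280000 + 0.48·1.058251 = -0.772040
u(0.48) ≈ -0.7720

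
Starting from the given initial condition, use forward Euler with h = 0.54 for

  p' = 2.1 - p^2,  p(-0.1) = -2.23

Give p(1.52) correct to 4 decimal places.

Euler: p_{n+1} = p_n + h·f(s_n, p_n).
s=-0.100000, p=-2.230000: f=-2.872900 → p ← -2.230000 + 0.54·(-2.872900) = -3.781366
s=0.440000, p=-3.781366: f=-12.198729 → p ← -3.781366 + 0.54·(-12.198729) = -10.368680
s=0.980000, p=-10.368680: f=-105.409516 → p ← -10.368680 + 0.54·(-105.409516) = -67.289818
p(1.52) ≈ -67.2898

-67.2898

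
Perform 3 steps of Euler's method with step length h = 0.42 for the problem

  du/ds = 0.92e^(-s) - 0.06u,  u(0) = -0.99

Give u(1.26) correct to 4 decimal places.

-0.1356

Euler: u_{n+1} = u_n + h·f(s_n, u_n).
s=0.000000, u=-0.990000: f=0.979400 → u ← -0.990000 + 0.42·0.979400 = -0.578652
s=0.420000, u=-0.578652: f=0.639202 → u ← -0.578652 + 0.42·0.639202 = -0.310187
s=0.840000, u=-0.310187: f=0.415785 → u ← -0.310187 + 0.42·0.415785 = -0.135557
u(1.26) ≈ -0.1356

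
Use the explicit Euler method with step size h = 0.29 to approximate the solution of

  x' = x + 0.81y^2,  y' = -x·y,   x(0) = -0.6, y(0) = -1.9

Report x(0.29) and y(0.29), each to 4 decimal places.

Euler on (x,y): x_{n+1} = x_n + h·x', y_{n+1} = y_n + h·y'.
0.000000: (-0.600000, -1.900000); f=(2.324100, -1.140000) → (0.073989, -2.230600)
(x(0.29), y(0.29)) ≈ (0.0740, -2.2306)

0.0740, -2.2306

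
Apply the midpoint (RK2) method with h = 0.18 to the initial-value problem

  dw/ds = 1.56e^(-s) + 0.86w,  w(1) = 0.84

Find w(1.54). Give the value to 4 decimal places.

1.6449

Midpoint: k1 = f(s_n, w_n); k2 = f(s_n + h/2, w_n + (h/2)·k1); w_{n+1} = w_n + h·k2.
s=1.000000, w=0.840000:
  k1 = f(1.000000, 0.840000) = 1.296292
  k2 = f(1.090000, 0.956666) = 1.347231
  w ← 0.840000 + 0.18·1.347231 = 1.082502
s=1.180000, w=1.082502:
  k1 = f(1.180000, 1.082502) = 1.410306
  k2 = f(1.270000, 1.209429) = 1.478206
  w ← 1.082502 + 0.18·1.478206 = 1.348579
s=1.360000, w=1.348579:
  k1 = f(1.360000, 1.348579) = 1.560168
  k2 = f(1.450000, 1.488994) = 1.646464
  w ← 1.348579 + 0.18·1.646464 = 1.644942
w(1.54) ≈ 1.6449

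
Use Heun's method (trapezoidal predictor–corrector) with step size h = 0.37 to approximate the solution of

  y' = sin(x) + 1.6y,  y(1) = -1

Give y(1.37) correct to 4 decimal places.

Heun: k1 = f(x_n, y_n); k2 = f(x_n + h, y_n + h·k1); y_{n+1} = y_n + (h/2)·(k1 + k2).
x=1.000000, y=-1.000000:
  k1 = f(1.000000, -1.000000) = -0.758529
  k2 = f(1.370000, -1.280656) = -1.069141
  y ← -1.000000 + (0.37/2)·(-0.758529 + (-1.069141)) = -1.338119
y(1.37) ≈ -1.3381

-1.3381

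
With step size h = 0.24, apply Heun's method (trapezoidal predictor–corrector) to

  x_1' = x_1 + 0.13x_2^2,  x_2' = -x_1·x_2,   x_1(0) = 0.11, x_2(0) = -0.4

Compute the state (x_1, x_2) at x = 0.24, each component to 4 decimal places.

0.1450, -0.3881

Heun on (x_1,x_2): k1 = f(x_n, state_n); k2 = f(x_n + h, state_n + h·k1); state_{n+1} = state_n + (h/2)·(k1 + k2).
0.000000: (0.110000, -0.400000)
  k1 = (0.130800, 0.044000)
  predictor → (0.141392, -0.389440)
  k2 = (0.161108, 0.055064)
  → (0.145029, -0.388112)
(x_1(0.24), x_2(0.24)) ≈ (0.1450, -0.3881)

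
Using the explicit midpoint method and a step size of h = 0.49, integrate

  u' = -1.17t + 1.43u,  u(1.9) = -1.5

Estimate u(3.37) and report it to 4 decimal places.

Midpoint: k1 = f(t_n, u_n); k2 = f(t_n + h/2, u_n + (h/2)·k1); u_{n+1} = u_n + h·k2.
t=1.900000, u=-1.500000:
  k1 = f(1.900000, -1.500000) = -4.368000
  k2 = f(2.145000, -2.570160) = -6.184979
  u ← -1.500000 + 0.49·(-6.184979) = -4.530640
t=2.390000, u=-4.530640:
  k1 = f(2.390000, -4.530640) = -9.275115
  k2 = f(2.635000, -6.803043) = -12.811301
  u ← -4.530640 + 0.49·(-12.811301) = -10.808177
t=2.880000, u=-10.808177:
  k1 = f(2.880000, -10.808177) = -18.825293
  k2 = f(3.125000, -15.420374) = -25.707385
  u ← -10.808177 + 0.49·(-25.707385) = -23.404796
u(3.37) ≈ -23.4048

-23.4048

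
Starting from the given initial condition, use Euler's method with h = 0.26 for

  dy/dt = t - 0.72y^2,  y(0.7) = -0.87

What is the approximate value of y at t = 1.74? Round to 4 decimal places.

Euler: y_{n+1} = y_n + h·f(t_n, y_n).
t=0.700000, y=-0.870000: f=0.155032 → y ← -0.870000 + 0.26·0.155032 = -0.829692
t=0.960000, y=-0.829692: f=0.464360 → y ← -0.829692 + 0.26·0.464360 = -0.708958
t=1.220000, y=-0.708958: f=0.858113 → y ← -0.708958 + 0.26·0.858113 = -0.485849
t=1.480000, y=-0.485849: f=1.310045 → y ← -0.485849 + 0.26·1.310045 = -0.145237
y(1.74) ≈ -0.1452

-0.1452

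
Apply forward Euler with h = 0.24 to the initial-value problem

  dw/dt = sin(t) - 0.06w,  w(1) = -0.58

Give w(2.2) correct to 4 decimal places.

0.5566

Euler: w_{n+1} = w_n + h·f(t_n, w_n).
t=1.000000, w=-0.580000: f=0.876271 → w ← -0.580000 + 0.24·0.876271 = -0.369695
t=1.240000, w=-0.369695: f=0.967966 → w ← -0.369695 + 0.24·0.967966 = -0.137383
t=1.480000, w=-0.137383: f=1.004124 → w ← -0.137383 + 0.24·1.004124 = 0.103607
t=1.720000, w=0.103607: f=0.982673 → w ← 0.103607 + 0.24·0.982673 = 0.339448
t=1.960000, w=0.339448: f=0.904845 → w ← 0.339448 + 0.24·0.904845 = 0.556611
w(2.2) ≈ 0.5566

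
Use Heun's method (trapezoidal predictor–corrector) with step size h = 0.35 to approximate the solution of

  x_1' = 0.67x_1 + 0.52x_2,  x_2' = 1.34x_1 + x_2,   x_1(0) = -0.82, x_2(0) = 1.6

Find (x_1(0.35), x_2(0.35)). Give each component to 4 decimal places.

-0.6935, 1.8293

Heun on (x_1,x_2): k1 = f(x_n, state_n); k2 = f(x_n + h, state_n + h·k1); state_{n+1} = state_n + (h/2)·(k1 + k2).
0.000000: (-0.820000, 1.600000)
  k1 = (0.282600, 0.501200)
  predictor → (-0.721090, 1.775420)
  k2 = (0.440088, 0.809159)
  → (-0.693530, 1.829313)
(x_1(0.35), x_2(0.35)) ≈ (-0.6935, 1.8293)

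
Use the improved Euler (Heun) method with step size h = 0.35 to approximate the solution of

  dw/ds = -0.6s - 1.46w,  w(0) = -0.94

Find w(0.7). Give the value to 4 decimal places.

-0.4751

Heun: k1 = f(s_n, w_n); k2 = f(s_n + h, w_n + h·k1); w_{n+1} = w_n + (h/2)·(k1 + k2).
s=0.000000, w=-0.940000:
  k1 = f(0.000000, -0.940000) = 1.372400
  k2 = f(0.350000, -0.459660) = 0.461104
  w ← -0.940000 + (0.35/2)·(1.372400 + 0.461104) = -0.619137
s=0.350000, w=-0.619137:
  k1 = f(0.350000, -0.619137) = 0.693940
  k2 = f(0.700000, -0.376258) = 0.129337
  w ← -0.619137 + (0.35/2)·(0.693940 + 0.129337) = -0.475063
w(0.7) ≈ -0.4751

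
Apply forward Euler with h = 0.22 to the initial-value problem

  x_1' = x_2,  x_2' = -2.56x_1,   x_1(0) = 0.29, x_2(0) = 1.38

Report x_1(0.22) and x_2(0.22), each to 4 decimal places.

0.5936, 1.2167

Euler on (x_1,x_2): x_1_{n+1} = x_1_n + h·x_1', x_2_{n+1} = x_2_n + h·x_2'.
0.000000: (0.290000, 1.380000); f=(1.380000, -0.742400) → (0.593600, 1.216672)
(x_1(0.22), x_2(0.22)) ≈ (0.5936, 1.2167)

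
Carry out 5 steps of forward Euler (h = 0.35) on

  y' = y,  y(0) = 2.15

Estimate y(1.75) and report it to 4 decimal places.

9.6407

Euler: y_{n+1} = y_n + h·f(x_n, y_n).
x=0.000000, y=2.150000: f=2.150000 → y ← 2.150000 + 0.35·2.150000 = 2.902500
x=0.350000, y=2.902500: f=2.902500 → y ← 2.902500 + 0.35·2.902500 = 3.918375
x=0.700000, y=3.918375: f=3.918375 → y ← 3.918375 + 0.35·3.918375 = 5.289806
x=1.050000, y=5.289806: f=5.289806 → y ← 5.289806 + 0.35·5.289806 = 7.141238
x=1.400000, y=7.141238: f=7.141238 → y ← 7.141238 + 0.35·7.141238 = 9.640672
y(1.75) ≈ 9.6407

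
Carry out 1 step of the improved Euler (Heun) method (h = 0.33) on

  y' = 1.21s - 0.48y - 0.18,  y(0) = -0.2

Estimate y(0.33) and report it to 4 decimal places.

Heun: k1 = f(s_n, y_n); k2 = f(s_n + h, y_n + h·k1); y_{n+1} = y_n + (h/2)·(k1 + k2).
s=0.000000, y=-0.200000:
  k1 = f(0.000000, -0.200000) = -0.084000
  k2 = f(0.330000, -0.227720) = 0.328606
  y ← -0.200000 + (0.33/2)·(-0.084000 + 0.328606) = -0.159640
y(0.33) ≈ -0.1596

-0.1596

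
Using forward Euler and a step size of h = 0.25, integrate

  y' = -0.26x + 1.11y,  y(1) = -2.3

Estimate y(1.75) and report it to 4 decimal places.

Euler: y_{n+1} = y_n + h·f(x_n, y_n).
x=1.000000, y=-2.300000: f=-2.813000 → y ← -2.300000 + 0.25·(-2.813000) = -3.003250
x=1.250000, y=-3.003250: f=-3.658608 → y ← -3.003250 + 0.25·(-3.658608) = -3.917902
x=1.500000, y=-3.917902: f=-4.738871 → y ← -3.917902 + 0.25·(-4.738871) = -5.102620
y(1.75) ≈ -5.1026

-5.1026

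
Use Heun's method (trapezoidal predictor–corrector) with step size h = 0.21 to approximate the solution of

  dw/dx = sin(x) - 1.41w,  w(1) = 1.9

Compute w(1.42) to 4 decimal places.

Heun: k1 = f(x_n, w_n); k2 = f(x_n + h, w_n + h·k1); w_{n+1} = w_n + (h/2)·(k1 + k2).
x=1.000000, w=1.900000:
  k1 = f(1.000000, 1.900000) = -1.837529
  k2 = f(1.210000, 1.514119) = -1.199292
  w ← 1.900000 + (0.21/2)·(-1.837529 + (-1.199292)) = 1.581134
x=1.210000, w=1.581134:
  k1 = f(1.210000, 1.581134) = -1.293783
  k2 = f(1.420000, 1.309439) = -0.857658
  w ← 1.581134 + (0.21/2)·(-1.293783 + (-0.857658)) = 1.355233
w(1.42) ≈ 1.3552

1.3552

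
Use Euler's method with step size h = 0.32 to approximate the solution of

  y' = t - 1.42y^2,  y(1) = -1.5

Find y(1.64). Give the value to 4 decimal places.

Euler: y_{n+1} = y_n + h·f(t_n, y_n).
t=1.000000, y=-1.500000: f=-2.195000 → y ← -1.500000 + 0.32·(-2.195000) = -2.202400
t=1.320000, y=-2.202400: f=-5.567803 → y ← -2.202400 + 0.32·(-5.567803) = -3.984097
y(1.64) ≈ -3.9841

-3.9841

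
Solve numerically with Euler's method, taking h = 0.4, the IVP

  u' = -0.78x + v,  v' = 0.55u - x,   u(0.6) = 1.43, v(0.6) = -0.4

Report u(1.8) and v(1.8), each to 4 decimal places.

0.0090, -0.9062

Euler on (u,v): u_{n+1} = u_n + h·u', v_{n+1} = v_n + h·v'.
0.600000: (1.430000, -0.400000); f=(-0.868000, 0.186500) → (1.082800, -0.325400)
1.000000: (1.082800, -0.325400); f=(-1.105400, -0.404460) → (0.640640, -0.487184)
1.400000: (0.640640, -0.487184); f=(-1.579184, -1.047648) → (0.008966, -0.906243)
(u(1.8), v(1.8)) ≈ (0.0090, -0.9062)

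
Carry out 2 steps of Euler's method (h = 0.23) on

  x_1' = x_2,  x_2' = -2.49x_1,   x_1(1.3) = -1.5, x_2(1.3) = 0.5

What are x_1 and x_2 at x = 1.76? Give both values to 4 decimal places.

Euler on (x_1,x_2): x_1_{n+1} = x_1_n + h·x_1', x_2_{n+1} = x_2_n + h·x_2'.
1.300000: (-1.500000, 0.500000); f=(0.500000, 3.735000) → (-1.385000, 1.359050)
1.530000: (-1.385000, 1.359050); f=(1.359050, 3.448650) → (-1.072418, 2.152240)
(x_1(1.76), x_2(1.76)) ≈ (-1.0724, 2.1522)

-1.0724, 2.1522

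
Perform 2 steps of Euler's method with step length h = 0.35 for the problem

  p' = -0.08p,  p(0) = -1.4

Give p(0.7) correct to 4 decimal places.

-1.3227

Euler: p_{n+1} = p_n + h·f(x_n, p_n).
x=0.000000, p=-1.400000: f=0.112000 → p ← -1.400000 + 0.35·0.112000 = -1.360800
x=0.350000, p=-1.360800: f=0.108864 → p ← -1.360800 + 0.35·0.108864 = -1.322698
p(0.7) ≈ -1.3227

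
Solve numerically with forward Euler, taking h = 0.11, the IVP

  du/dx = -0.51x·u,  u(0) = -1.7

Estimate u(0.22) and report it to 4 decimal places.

-1.6895

Euler: u_{n+1} = u_n + h·f(x_n, u_n).
x=0.000000, u=-1.700000: f=0.000000 → u ← -1.700000 + 0.11·0.000000 = -1.700000
x=0.110000, u=-1.700000: f=0.095370 → u ← -1.700000 + 0.11·0.095370 = -1.689509
u(0.22) ≈ -1.6895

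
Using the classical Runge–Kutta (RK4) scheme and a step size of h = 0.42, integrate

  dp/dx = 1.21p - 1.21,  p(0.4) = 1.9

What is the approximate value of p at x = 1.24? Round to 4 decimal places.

3.4860

RK4: k1 = f(x_n, p_n); k2 = f(x_n + h/2, p_n + (h/2)·k1); k3 = f(x_n + h/2, p_n + (h/2)·k2); k4 = f(x_n + h, p_n + h·k3); p_{n+1} = p_n + (h/6)·(k1 + 2k2 + 2k3 + k4).
x=0.400000, p=1.900000:
  k1 = f(0.400000, 1.900000) = 1.089000
  k2 = f(0.610000, 2.128690) = 1.365715
  k3 = f(0.610000, 2.186800) = 1.436028
  k4 = f(0.820000, 2.503132) = 1.818790
  p ← 1.900000 + (0.42/6)·(k1 + 2k2 + 2k3 + k4) = 2.495789
x=0.820000, p=2.495789:
  k1 = f(0.820000, 2.495789) = 1.809905
  k2 = f(1.030000, 2.875869) = 2.269802
  k3 = f(1.030000, 2.972448) = 2.386662
  k4 = f(1.240000, 3.498187) = 3.022807
  p ← 2.495789 + (0.42/6)·(k1 + 2k2 + 2k3 + k4) = 3.485984
p(1.24) ≈ 3.4860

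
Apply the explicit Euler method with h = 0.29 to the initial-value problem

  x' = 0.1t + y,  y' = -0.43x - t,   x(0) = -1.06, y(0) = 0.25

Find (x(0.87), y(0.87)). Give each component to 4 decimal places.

-0.7293, 0.3613

Euler on (x,y): x_{n+1} = x_n + h·x', y_{n+1} = y_n + h·y'.
0.000000: (-1.060000, 0.250000); f=(0.250000, 0.455800) → (-0.987500, 0.382182)
0.290000: (-0.987500, 0.382182); f=(0.411182, 0.134625) → (-0.868257, 0.421223)
0.580000: (-0.868257, 0.421223); f=(0.479223, -0.206649) → (-0.729282, 0.361295)
(x(0.87), y(0.87)) ≈ (-0.7293, 0.3613)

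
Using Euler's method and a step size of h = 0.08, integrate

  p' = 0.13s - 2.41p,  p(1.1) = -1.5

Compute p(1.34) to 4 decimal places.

-0.7585

Euler: p_{n+1} = p_n + h·f(s_n, p_n).
s=1.100000, p=-1.500000: f=3.758000 → p ← -1.500000 + 0.08·3.758000 = -1.199360
s=1.180000, p=-1.199360: f=3.043858 → p ← -1.199360 + 0.08·3.043858 = -0.955851
s=1.260000, p=-0.955851: f=2.467402 → p ← -0.955851 + 0.08·2.467402 = -0.758459
p(1.34) ≈ -0.7585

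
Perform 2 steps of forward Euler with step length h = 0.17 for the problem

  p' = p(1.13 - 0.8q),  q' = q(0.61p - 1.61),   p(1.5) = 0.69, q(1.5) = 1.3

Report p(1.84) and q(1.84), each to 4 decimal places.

Euler on (p,q): p_{n+1} = p_n + h·p', q_{n+1} = q_n + h·q'.
1.500000: (0.690000, 1.300000); f=(0.062100, -1.545830) → (0.700557, 1.037209)
1.670000: (0.700557, 1.037209); f=(0.210330, -1.226666) → (0.736313, 0.828676)
(p(1.84), q(1.84)) ≈ (0.7363, 0.8287)

0.7363, 0.8287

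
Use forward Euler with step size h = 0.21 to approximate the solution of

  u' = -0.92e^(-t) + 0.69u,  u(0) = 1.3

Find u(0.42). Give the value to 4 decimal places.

Euler: u_{n+1} = u_n + h·f(t_n, u_n).
t=0.000000, u=1.300000: f=-0.023000 → u ← 1.300000 + 0.21·(-0.023000) = 1.295170
t=0.210000, u=1.295170: f=0.147930 → u ← 1.295170 + 0.21·0.147930 = 1.326235
u(0.42) ≈ 1.3262

1.3262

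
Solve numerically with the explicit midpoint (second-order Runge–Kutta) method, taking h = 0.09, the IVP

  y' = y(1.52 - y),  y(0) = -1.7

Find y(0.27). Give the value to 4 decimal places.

Midpoint: k1 = f(x_n, y_n); k2 = f(x_n + h/2, y_n + (h/2)·k1); y_{n+1} = y_n + h·k2.
x=0.000000, y=-1.700000:
  k1 = f(0.000000, -1.700000) = -5.474000
  k2 = f(0.045000, -1.946330) = -6.746622
  y ← -1.700000 + 0.09·(-6.746622) = -2.307196
x=0.090000, y=-2.307196:
  k1 = f(0.090000, -2.307196) = -8.830091
  k2 = f(0.135000, -2.704550) = -11.425507
  y ← -2.307196 + 0.09·(-11.425507) = -3.335492
x=0.180000, y=-3.335492:
  k1 = f(0.180000, -3.335492) = -16.195452
  k2 = f(0.225000, -4.064287) = -22.696145
  y ← -3.335492 + 0.09·(-22.696145) = -5.378145
y(0.27) ≈ -5.3781

-5.3781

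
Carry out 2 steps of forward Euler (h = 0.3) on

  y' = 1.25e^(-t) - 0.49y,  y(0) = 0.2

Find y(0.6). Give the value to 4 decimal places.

Euler: y_{n+1} = y_n + h·f(t_n, y_n).
t=0.000000, y=0.200000: f=1.152000 → y ← 0.200000 + 0.3·1.152000 = 0.545600
t=0.300000, y=0.545600: f=0.658679 → y ← 0.545600 + 0.3·0.658679 = 0.743204
y(0.6) ≈ 0.7432

0.7432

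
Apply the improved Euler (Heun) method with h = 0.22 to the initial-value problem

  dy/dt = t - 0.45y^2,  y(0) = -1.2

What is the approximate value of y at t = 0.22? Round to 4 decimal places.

-1.3363

Heun: k1 = f(t_n, y_n); k2 = f(t_n + h, y_n + h·k1); y_{n+1} = y_n + (h/2)·(k1 + k2).
t=0.000000, y=-1.200000:
  k1 = f(0.000000, -1.200000) = -0.648000
  k2 = f(0.220000, -1.342560) = -0.591110
  y ← -1.200000 + (0.22/2)·(-0.648000 + (-0.591110)) = -1.336302
y(0.22) ≈ -1.3363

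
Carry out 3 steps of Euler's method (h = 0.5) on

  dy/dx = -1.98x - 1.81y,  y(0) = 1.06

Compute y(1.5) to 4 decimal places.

-1.0361

Euler: y_{n+1} = y_n + h·f(x_n, y_n).
x=0.000000, y=1.060000: f=-1.918600 → y ← 1.060000 + 0.5·(-1.918600) = 0.100700
x=0.500000, y=0.100700: f=-1.172267 → y ← 0.100700 + 0.5·(-1.172267) = -0.485433
x=1.000000, y=-0.485433: f=-1.101365 → y ← -0.485433 + 0.5·(-1.101365) = -1.036116
y(1.5) ≈ -1.0361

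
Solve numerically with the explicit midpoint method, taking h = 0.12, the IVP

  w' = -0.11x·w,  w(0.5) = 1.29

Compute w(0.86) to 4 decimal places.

Midpoint: k1 = f(x_n, w_n); k2 = f(x_n + h/2, w_n + (h/2)·k1); w_{n+1} = w_n + h·k2.
x=0.500000, w=1.290000:
  k1 = f(0.500000, 1.290000) = -0.070950
  k2 = f(0.560000, 1.285743) = -0.079202
  w ← 1.290000 + 0.12·(-0.079202) = 1.280496
x=0.620000, w=1.280496:
  k1 = f(0.620000, 1.280496) = -0.087330
  k2 = f(0.680000, 1.275256) = -0.095389
  w ← 1.280496 + 0.12·(-0.095389) = 1.269049
x=0.740000, w=1.269049:
  k1 = f(0.740000, 1.269049) = -0.103301
  k2 = f(0.800000, 1.262851) = -0.111131
  w ← 1.269049 + 0.12·(-0.111131) = 1.255713
w(0.86) ≈ 1.2557

1.2557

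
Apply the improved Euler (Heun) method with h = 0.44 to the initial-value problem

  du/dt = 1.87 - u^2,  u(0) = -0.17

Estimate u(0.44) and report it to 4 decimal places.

0.5563

Heun: k1 = f(t_n, u_n); k2 = f(t_n + h, u_n + h·k1); u_{n+1} = u_n + (h/2)·(k1 + k2).
t=0.000000, u=-0.170000:
  k1 = f(0.000000, -0.170000) = 1.841100
  k2 = f(0.440000, 0.640084) = 1.460292
  u ← -0.170000 + (0.44/2)·(1.841100 + 1.460292) = 0.556306
u(0.44) ≈ 0.5563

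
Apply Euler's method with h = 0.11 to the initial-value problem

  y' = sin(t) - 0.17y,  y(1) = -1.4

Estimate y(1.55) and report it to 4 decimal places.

Euler: y_{n+1} = y_n + h·f(t_n, y_n).
t=1.000000, y=-1.400000: f=1.079471 → y ← -1.400000 + 0.11·1.079471 = -1.281258
t=1.110000, y=-1.281258: f=1.113513 → y ← -1.281258 + 0.11·1.113513 = -1.158772
t=1.220000, y=-1.158772: f=1.136091 → y ← -1.158772 + 0.11·1.136091 = -1.033802
t=1.330000, y=-1.033802: f=1.146895 → y ← -1.033802 + 0.11·1.146895 = -0.907643
t=1.440000, y=-0.907643: f=1.145758 → y ← -0.907643 + 0.11·1.145758 = -0.781610
y(1.55) ≈ -0.7816

-0.7816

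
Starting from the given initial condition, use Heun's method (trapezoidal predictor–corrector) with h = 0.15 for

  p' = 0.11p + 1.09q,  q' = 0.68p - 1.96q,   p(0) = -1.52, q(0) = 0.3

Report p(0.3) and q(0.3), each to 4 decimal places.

-1.5404, -0.0621

Heun on (p,q): k1 = f(t_n, state_n); k2 = f(t_n + h, state_n + h·k1); state_{n+1} = state_n + (h/2)·(k1 + k2).
0.000000: (-1.520000, 0.300000)
  k1 = (0.159800, -1.621600)
  predictor → (-1.496030, 0.056760)
  k2 = (-0.102695, -1.128550)
  → (-1.515717, 0.093739)
0.150000: (-1.515717, 0.093739)
  k1 = (-0.064554, -1.214416)
  predictor → (-1.525400, -0.088424)
  k2 = (-0.264176, -0.863962)
  → (-1.540372, -0.062140)
(p(0.3), q(0.3)) ≈ (-1.5404, -0.0621)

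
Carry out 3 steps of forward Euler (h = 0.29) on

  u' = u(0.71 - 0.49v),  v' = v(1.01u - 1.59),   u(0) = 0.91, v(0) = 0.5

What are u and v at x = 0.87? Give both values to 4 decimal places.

Euler on (u,v): u_{n+1} = u_n + h·u', v_{n+1} = v_n + h·v'.
0.000000: (0.910000, 0.500000); f=(0.423150, -0.335450) → (1.032714, 0.402720)
0.290000: (1.032714, 0.402720); f=(0.529439, -0.220271) → (1.186251, 0.338841)
0.580000: (1.186251, 0.338841); f=(0.645282, -0.132787) → (1.373383, 0.300333)
(u(0.87), v(0.87)) ≈ (1.3734, 0.3003)

1.3734, 0.3003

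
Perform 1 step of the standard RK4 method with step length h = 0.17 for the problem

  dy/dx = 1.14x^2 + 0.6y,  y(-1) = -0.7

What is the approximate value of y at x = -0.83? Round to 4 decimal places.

-0.6033

RK4: k1 = f(x_n, y_n); k2 = f(x_n + h/2, y_n + (h/2)·k1); k3 = f(x_n + h/2, y_n + (h/2)·k2); k4 = f(x_n + h, y_n + h·k3); y_{n+1} = y_n + (h/6)·(k1 + 2k2 + 2k3 + k4).
x=-1.000000, y=-0.700000:
  k1 = f(-1.000000, -0.700000) = 0.720000
  k2 = f(-0.915000, -0.638800) = 0.571156
  k3 = f(-0.915000, -0.651452) = 0.563565
  k4 = f(-0.830000, -0.604194) = 0.422830
  y ← -0.700000 + (0.17/6)·(k1 + 2k2 + 2k3 + k4) = -0.603319
y(-0.83) ≈ -0.6033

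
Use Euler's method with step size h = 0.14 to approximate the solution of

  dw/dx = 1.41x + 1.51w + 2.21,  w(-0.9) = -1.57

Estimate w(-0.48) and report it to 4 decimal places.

-2.2176

Euler: w_{n+1} = w_n + h·f(x_n, w_n).
x=-0.900000, w=-1.570000: f=-1.429700 → w ← -1.570000 + 0.14·(-1.429700) = -1.770158
x=-0.760000, w=-1.770158: f=-1.534539 → w ← -1.770158 + 0.14·(-1.534539) = -1.984993
x=-0.620000, w=-1.984993: f=-1.661540 → w ← -1.984993 + 0.14·(-1.661540) = -2.217609
w(-0.48) ≈ -2.2176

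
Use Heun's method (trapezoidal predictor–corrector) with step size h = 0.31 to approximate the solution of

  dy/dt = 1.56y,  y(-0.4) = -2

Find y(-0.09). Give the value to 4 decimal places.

-3.2011

Heun: k1 = f(t_n, y_n); k2 = f(t_n + h, y_n + h·k1); y_{n+1} = y_n + (h/2)·(k1 + k2).
t=-0.400000, y=-2.000000:
  k1 = f(-0.400000, -2.000000) = -3.120000
  k2 = f(-0.090000, -2.967200) = -4.628832
  y ← -2.000000 + (0.31/2)·(-3.120000 + (-4.628832)) = -3.201069
y(-0.09) ≈ -3.2011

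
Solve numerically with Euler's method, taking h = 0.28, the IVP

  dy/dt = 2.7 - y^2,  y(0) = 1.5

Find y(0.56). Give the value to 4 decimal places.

Euler: y_{n+1} = y_n + h·f(t_n, y_n).
t=0.000000, y=1.500000: f=0.450000 → y ← 1.500000 + 0.28·0.450000 = 1.626000
t=0.280000, y=1.626000: f=0.056124 → y ← 1.626000 + 0.28·0.056124 = 1.641715
y(0.56) ≈ 1.6417

1.6417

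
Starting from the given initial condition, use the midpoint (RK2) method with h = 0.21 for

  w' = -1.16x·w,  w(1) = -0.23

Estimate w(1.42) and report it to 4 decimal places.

-0.1277

Midpoint: k1 = f(x_n, w_n); k2 = f(x_n + h/2, w_n + (h/2)·k1); w_{n+1} = w_n + h·k2.
x=1.000000, w=-0.230000:
  k1 = f(1.000000, -0.230000) = 0.266800
  k2 = f(1.105000, -0.201986) = 0.258906
  w ← -0.230000 + 0.21·0.258906 = -0.175630
x=1.210000, w=-0.175630:
  k1 = f(1.210000, -0.175630) = 0.246514
  k2 = f(1.315000, -0.149746) = 0.228422
  w ← -0.175630 + 0.21·0.228422 = -0.127661
w(1.42) ≈ -0.1277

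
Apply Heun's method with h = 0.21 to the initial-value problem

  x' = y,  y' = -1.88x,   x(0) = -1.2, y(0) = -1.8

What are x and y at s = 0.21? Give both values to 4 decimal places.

-1.5283, -1.2516

Heun on (x,y): k1 = f(s_n, state_n); k2 = f(s_n + h, state_n + h·k1); state_{n+1} = state_n + (h/2)·(k1 + k2).
0.000000: (-1.200000, -1.800000)
  k1 = (-1.800000, 2.256000)
  predictor → (-1.578000, -1.326240)
  k2 = (-1.326240, 2.966640)
  → (-1.528255, -1.251623)
(x(0.21), y(0.21)) ≈ (-1.5283, -1.2516)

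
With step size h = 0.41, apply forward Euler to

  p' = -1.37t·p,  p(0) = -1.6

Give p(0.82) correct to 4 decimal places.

Euler: p_{n+1} = p_n + h·f(t_n, p_n).
t=0.000000, p=-1.600000: f=0.000000 → p ← -1.600000 + 0.41·0.000000 = -1.600000
t=0.410000, p=-1.600000: f=0.898720 → p ← -1.600000 + 0.41·0.898720 = -1.231525
p(0.82) ≈ -1.2315

-1.2315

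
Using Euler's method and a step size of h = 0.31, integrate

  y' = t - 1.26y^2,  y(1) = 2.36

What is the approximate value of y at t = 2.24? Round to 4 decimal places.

1.2184

Euler: y_{n+1} = y_n + h·f(t_n, y_n).
t=1.000000, y=2.360000: f=-6.017696 → y ← 2.360000 + 0.31·(-6.017696) = 0.494514
t=1.310000, y=0.494514: f=1.001874 → y ← 0.494514 + 0.31·1.001874 = 0.805095
t=1.620000, y=0.805095: f=0.803295 → y ← 0.805095 + 0.31·0.803295 = 1.054117
t=1.930000, y=1.054117: f=0.529936 → y ← 1.054117 + 0.31·0.529936 = 1.218397
y(2.24) ≈ 1.2184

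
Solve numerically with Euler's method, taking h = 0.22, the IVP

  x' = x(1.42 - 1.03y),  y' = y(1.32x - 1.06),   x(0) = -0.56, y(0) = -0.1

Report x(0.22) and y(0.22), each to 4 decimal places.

Euler on (x,y): x_{n+1} = x_n + h·x', y_{n+1} = y_n + h·y'.
0.000000: (-0.560000, -0.100000); f=(-0.852880, 0.179920) → (-0.747634, -0.060418)
(x(0.22), y(0.22)) ≈ (-0.7476, -0.0604)

-0.7476, -0.0604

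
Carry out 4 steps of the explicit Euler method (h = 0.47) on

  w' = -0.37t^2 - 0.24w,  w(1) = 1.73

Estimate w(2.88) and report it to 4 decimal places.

Euler: w_{n+1} = w_n + h·f(t_n, w_n).
t=1.000000, w=1.730000: f=-0.785200 → w ← 1.730000 + 0.47·(-0.785200) = 1.360956
t=1.470000, w=1.360956: f=-1.126162 → w ← 1.360956 + 0.47·(-1.126162) = 0.831660
t=1.940000, w=0.831660: f=-1.592130 → w ← 0.831660 + 0.47·(-1.592130) = 0.083358
t=2.410000, w=0.083358: f=-2.169003 → w ← 0.083358 + 0.47·(-2.169003) = -0.936073
w(2.88) ≈ -0.9361

-0.9361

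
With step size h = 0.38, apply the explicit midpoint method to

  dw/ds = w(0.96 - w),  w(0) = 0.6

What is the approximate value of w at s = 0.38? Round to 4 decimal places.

0.6777

Midpoint: k1 = f(s_n, w_n); k2 = f(s_n + h/2, w_n + (h/2)·k1); w_{n+1} = w_n + h·k2.
s=0.000000, w=0.600000:
  k1 = f(0.000000, 0.600000) = 0.216000
  k2 = f(0.190000, 0.641040) = 0.204466
  w ← 0.600000 + 0.38·0.204466 = 0.677697
w(0.38) ≈ 0.6777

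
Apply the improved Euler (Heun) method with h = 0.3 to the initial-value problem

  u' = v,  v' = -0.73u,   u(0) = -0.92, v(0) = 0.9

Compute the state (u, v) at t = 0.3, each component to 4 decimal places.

-0.6198, 1.0719

Heun on (u,v): k1 = f(t_n, state_n); k2 = f(t_n + h, state_n + h·k1); state_{n+1} = state_n + (h/2)·(k1 + k2).
0.000000: (-0.920000, 0.900000)
  k1 = (0.900000, 0.671600)
  predictor → (-0.650000, 1.101480)
  k2 = (1.101480, 0.474500)
  → (-0.619778, 1.071915)
(u(0.3), v(0.3)) ≈ (-0.6198, 1.0719)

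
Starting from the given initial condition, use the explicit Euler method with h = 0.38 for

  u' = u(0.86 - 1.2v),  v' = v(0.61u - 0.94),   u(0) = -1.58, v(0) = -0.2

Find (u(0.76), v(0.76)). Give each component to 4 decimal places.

Euler on (u,v): u_{n+1} = u_n + h·u', v_{n+1} = v_n + h·v'.
0.000000: (-1.580000, -0.200000); f=(-1.738000, 0.380760) → (-2.240440, -0.055311)
0.380000: (-2.240440, -0.055311); f=(-2.075484, 0.127585) → (-3.029124, -0.006829)
(u(0.76), v(0.76)) ≈ (-3.0291, -0.0068)

-3.0291, -0.0068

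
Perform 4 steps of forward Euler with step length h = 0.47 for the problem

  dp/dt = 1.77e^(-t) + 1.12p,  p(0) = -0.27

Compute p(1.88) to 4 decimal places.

Euler: p_{n+1} = p_n + h·f(t_n, p_n).
t=0.000000, p=-0.270000: f=1.467600 → p ← -0.270000 + 0.47·1.467600 = 0.419772
t=0.470000, p=0.419772: f=1.576399 → p ← 0.419772 + 0.47·1.576399 = 1.160679
t=0.940000, p=1.160679: f=1.991372 → p ← 1.160679 + 0.47·1.991372 = 2.096624
t=1.410000, p=2.096624: f=2.780353 → p ← 2.096624 + 0.47·2.780353 = 3.403390
p(1.88) ≈ 3.4034

3.4034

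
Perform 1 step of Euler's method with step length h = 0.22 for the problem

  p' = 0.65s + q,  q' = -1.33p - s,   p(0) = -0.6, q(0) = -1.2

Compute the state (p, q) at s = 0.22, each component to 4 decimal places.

-0.8640, -1.0244

Euler on (p,q): p_{n+1} = p_n + h·p', q_{n+1} = q_n + h·q'.
0.000000: (-0.600000, -1.200000); f=(-1.200000, 0.798000) → (-0.864000, -1.024440)
(p(0.22), q(0.22)) ≈ (-0.8640, -1.0244)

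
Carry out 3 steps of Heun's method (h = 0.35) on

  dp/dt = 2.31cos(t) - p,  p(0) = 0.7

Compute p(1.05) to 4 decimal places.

Heun: k1 = f(t_n, p_n); k2 = f(t_n + h, p_n + h·k1); p_{n+1} = p_n + (h/2)·(k1 + k2).
t=0.000000, p=0.700000:
  k1 = f(0.000000, 0.700000) = 1.610000
  k2 = f(0.350000, 1.263500) = 0.906451
  p ← 0.700000 + (0.35/2)·(1.610000 + 0.906451) = 1.140379
t=0.350000, p=1.140379:
  k1 = f(0.350000, 1.140379) = 1.029572
  k2 = f(0.700000, 1.500729) = 0.266056
  p ← 1.140379 + (0.35/2)·(1.029572 + 0.266056) = 1.367114
t=0.700000, p=1.367114:
  k1 = f(0.700000, 1.367114) = 0.399672
  k2 = f(1.050000, 1.506999) = -0.357610
  p ← 1.367114 + (0.35/2)·(0.399672 + (-0.357610)) = 1.374475
p(1.05) ≈ 1.3745

1.3745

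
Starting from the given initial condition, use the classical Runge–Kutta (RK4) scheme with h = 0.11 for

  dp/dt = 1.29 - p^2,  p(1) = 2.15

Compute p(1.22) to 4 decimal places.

1.6592

RK4: k1 = f(t_n, p_n); k2 = f(t_n + h/2, p_n + (h/2)·k1); k3 = f(t_n + h/2, p_n + (h/2)·k2); k4 = f(t_n + h, p_n + h·k3); p_{n+1} = p_n + (h/6)·(k1 + 2k2 + 2k3 + k4).
t=1.000000, p=2.150000:
  k1 = f(1.000000, 2.150000) = -3.332500
  k2 = f(1.055000, 1.966712) = -2.577958
  k3 = f(1.055000, 2.008212) = -2.742917
  k4 = f(1.110000, 1.848279) = -2.126136
  p ← 2.150000 + (0.11/6)·(k1 + 2k2 + 2k3 + k4) = 1.854826
t=1.110000, p=1.854826:
  k1 = f(1.110000, 1.854826) = -2.150380
  k2 = f(1.165000, 1.736555) = -1.725624
  k3 = f(1.165000, 1.759917) = -1.807308
  k4 = f(1.220000, 1.656022) = -1.452410
  p ← 1.854826 + (0.11/6)·(k1 + 2k2 + 2k3 + k4) = 1.659234
p(1.22) ≈ 1.6592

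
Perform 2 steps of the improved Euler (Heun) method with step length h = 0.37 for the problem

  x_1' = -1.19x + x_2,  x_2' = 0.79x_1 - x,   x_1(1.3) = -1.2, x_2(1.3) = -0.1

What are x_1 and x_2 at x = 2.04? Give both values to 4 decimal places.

-3.4894, -2.5397

Heun on (x_1,x_2): k1 = f(x_n, state_n); k2 = f(x_n + h, state_n + h·k1); state_{n+1} = state_n + (h/2)·(k1 + k2).
1.300000: (-1.200000, -0.100000)
  k1 = (-1.647000, -2.248000)
  predictor → (-1.809390, -0.931760)
  k2 = (-2.919060, -3.099418)
  → (-2.044721, -1.089272)
1.670000: (-2.044721, -1.089272)
  k1 = (-3.076572, -3.285330)
  predictor → (-3.183053, -2.304844)
  k2 = (-4.732444, -4.554612)
  → (-3.489389, -2.539662)
(x_1(2.04), x_2(2.04)) ≈ (-3.4894, -2.5397)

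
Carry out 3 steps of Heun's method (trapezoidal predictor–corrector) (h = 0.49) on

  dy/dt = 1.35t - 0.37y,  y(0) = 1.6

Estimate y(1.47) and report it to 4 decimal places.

Heun: k1 = f(t_n, y_n); k2 = f(t_n + h, y_n + h·k1); y_{n+1} = y_n + (h/2)·(k1 + k2).
t=0.000000, y=1.600000:
  k1 = f(0.000000, 1.600000) = -0.592000
  k2 = f(0.490000, 1.309920) = 0.176830
  y ← 1.600000 + (0.49/2)·(-0.592000 + 0.176830) = 1.498283
t=0.490000, y=1.498283:
  k1 = f(0.490000, 1.498283) = 0.107135
  k2 = f(0.980000, 1.550779) = 0.749212
  y ← 1.498283 + (0.49/2)·(0.107135 + 0.749212) = 1.708088
t=0.980000, y=1.708088:
  k1 = f(0.980000, 1.708088) = 0.691007
  k2 = f(1.470000, 2.046682) = 1.227228
  y ← 1.708088 + (0.49/2)·(0.691007 + 1.227228) = 2.178056
y(1.47) ≈ 2.1781

2.1781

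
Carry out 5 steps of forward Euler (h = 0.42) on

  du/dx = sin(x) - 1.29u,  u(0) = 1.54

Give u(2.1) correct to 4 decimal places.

Euler: u_{n+1} = u_n + h·f(x_n, u_n).
x=0.000000, u=1.540000: f=-1.986600 → u ← 1.540000 + 0.42·(-1.986600) = 0.705628
x=0.420000, u=0.705628: f=-0.502500 → u ← 0.705628 + 0.42·(-0.502500) = 0.494578
x=0.840000, u=0.494578: f=0.106637 → u ← 0.494578 + 0.42·0.106637 = 0.539366
x=1.260000, u=0.539366: f=0.256308 → u ← 0.539366 + 0.42·0.256308 = 0.647015
x=1.680000, u=0.647015: f=0.159393 → u ← 0.647015 + 0.42·0.159393 = 0.713961
u(2.1) ≈ 0.7140

0.7140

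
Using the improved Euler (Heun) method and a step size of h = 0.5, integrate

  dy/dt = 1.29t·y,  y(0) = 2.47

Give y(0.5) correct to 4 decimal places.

Heun: k1 = f(t_n, y_n); k2 = f(t_n + h, y_n + h·k1); y_{n+1} = y_n + (h/2)·(k1 + k2).
t=0.000000, y=2.470000:
  k1 = f(0.000000, 2.470000) = 0.000000
  k2 = f(0.500000, 2.470000) = 1.593150
  y ← 2.470000 + (0.5/2)·(0.000000 + 1.593150) = 2.868288
y(0.5) ≈ 2.8683

2.8683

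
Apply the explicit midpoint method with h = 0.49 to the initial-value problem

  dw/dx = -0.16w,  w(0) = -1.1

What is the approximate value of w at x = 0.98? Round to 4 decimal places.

-0.9405

Midpoint: k1 = f(x_n, w_n); k2 = f(x_n + h/2, w_n + (h/2)·k1); w_{n+1} = w_n + h·k2.
x=0.000000, w=-1.100000:
  k1 = f(0.000000, -1.100000) = 0.176000
  k2 = f(0.245000, -1.056880) = 0.169101
  w ← -1.100000 + 0.49·0.169101 = -1.017141
x=0.490000, w=-1.017141:
  k1 = f(0.490000, -1.017141) = 0.162742
  k2 = f(0.735000, -0.977269) = 0.156363
  w ← -1.017141 + 0.49·0.156363 = -0.940523
w(0.98) ≈ -0.9405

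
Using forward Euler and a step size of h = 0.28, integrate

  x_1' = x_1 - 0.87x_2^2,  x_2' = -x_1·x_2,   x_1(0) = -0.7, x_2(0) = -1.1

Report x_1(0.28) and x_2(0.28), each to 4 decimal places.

-1.1908, -1.3156

Euler on (x_1,x_2): x_1_{n+1} = x_1_n + h·x_1', x_2_{n+1} = x_2_n + h·x_2'.
0.000000: (-0.700000, -1.100000); f=(-1.752700, -0.770000) → (-1.190756, -1.315600)
(x_1(0.28), x_2(0.28)) ≈ (-1.1908, -1.3156)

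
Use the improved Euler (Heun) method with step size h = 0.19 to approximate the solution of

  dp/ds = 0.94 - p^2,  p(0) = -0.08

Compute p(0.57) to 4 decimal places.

Heun: k1 = f(s_n, p_n); k2 = f(s_n + h, p_n + h·k1); p_{n+1} = p_n + (h/2)·(k1 + k2).
s=0.000000, p=-0.080000:
  k1 = f(0.000000, -0.080000) = 0.933600
  k2 = f(0.190000, 0.097384) = 0.930516
  p ← -0.080000 + (0.19/2)·(0.933600 + 0.930516) = 0.097091
s=0.190000, p=0.097091:
  k1 = f(0.190000, 0.097091) = 0.930573
  k2 = f(0.380000, 0.273900) = 0.864979
  p ← 0.097091 + (0.19/2)·(0.930573 + 0.864979) = 0.267669
s=0.380000, p=0.267669:
  k1 = f(0.380000, 0.267669) = 0.868354
  k2 = f(0.570000, 0.432656) = 0.752809
  p ← 0.267669 + (0.19/2)·(0.868354 + 0.752809) = 0.421679
p(0.57) ≈ 0.4217

0.4217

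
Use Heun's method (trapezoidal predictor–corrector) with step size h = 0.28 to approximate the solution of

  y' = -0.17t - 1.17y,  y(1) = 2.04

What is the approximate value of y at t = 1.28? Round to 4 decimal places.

1.4347

Heun: k1 = f(t_n, y_n); k2 = f(t_n + h, y_n + h·k1); y_{n+1} = y_n + (h/2)·(k1 + k2).
t=1.000000, y=2.040000:
  k1 = f(1.000000, 2.040000) = -2.556800
  k2 = f(1.280000, 1.324096) = -1.766792
  y ← 2.040000 + (0.28/2)·(-2.556800 + (-1.766792)) = 1.434697
y(1.28) ≈ 1.4347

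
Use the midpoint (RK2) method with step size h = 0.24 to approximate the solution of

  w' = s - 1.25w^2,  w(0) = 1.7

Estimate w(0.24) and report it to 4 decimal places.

1.2476

Midpoint: k1 = f(s_n, w_n); k2 = f(s_n + h/2, w_n + (h/2)·k1); w_{n+1} = w_n + h·k2.
s=0.000000, w=1.700000:
  k1 = f(0.000000, 1.700000) = -3.612500
  k2 = f(0.120000, 1.266500) = -1.885028
  w ← 1.700000 + 0.24·(-1.885028) = 1.247593
w(0.24) ≈ 1.2476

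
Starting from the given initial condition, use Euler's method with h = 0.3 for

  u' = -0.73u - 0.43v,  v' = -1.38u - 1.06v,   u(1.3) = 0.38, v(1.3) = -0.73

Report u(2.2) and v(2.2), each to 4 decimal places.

Euler on (u,v): u_{n+1} = u_n + h·u', v_{n+1} = v_n + h·v'.
1.300000: (0.380000, -0.730000); f=(0.036500, 0.249400) → (0.390950, -0.655180)
1.600000: (0.390950, -0.655180); f=(-0.003666, 0.154980) → (0.389850, -0.608686)
1.900000: (0.389850, -0.608686); f=(-0.022856, 0.107214) → (0.382993, -0.576522)
(u(2.2), v(2.2)) ≈ (0.3830, -0.5765)

0.3830, -0.5765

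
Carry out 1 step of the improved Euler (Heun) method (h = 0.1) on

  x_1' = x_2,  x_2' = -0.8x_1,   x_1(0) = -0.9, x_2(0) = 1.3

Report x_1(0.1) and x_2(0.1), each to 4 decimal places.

Heun on (x_1,x_2): k1 = f(s_n, state_n); k2 = f(s_n + h, state_n + h·k1); state_{n+1} = state_n + (h/2)·(k1 + k2).
0.000000: (-0.900000, 1.300000)
  k1 = (1.300000, 0.720000)
  predictor → (-0.770000, 1.372000)
  k2 = (1.372000, 0.616000)
  → (-0.766400, 1.366800)
(x_1(0.1), x_2(0.1)) ≈ (-0.7664, 1.3668)

-0.7664, 1.3668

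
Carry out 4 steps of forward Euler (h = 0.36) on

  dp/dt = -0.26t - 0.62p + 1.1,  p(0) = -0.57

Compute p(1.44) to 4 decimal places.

Euler: p_{n+1} = p_n + h·f(t_n, p_n).
t=0.000000, p=-0.570000: f=1.453400 → p ← -0.570000 + 0.36·1.453400 = -0.046776
t=0.360000, p=-0.046776: f=1.035401 → p ← -0.046776 + 0.36·1.035401 = 0.325968
t=0.720000, p=0.325968: f=0.710700 → p ← 0.325968 + 0.36·0.710700 = 0.581820
t=1.080000, p=0.581820: f=0.458471 → p ← 0.581820 + 0.36·0.458471 = 0.746870
p(1.44) ≈ 0.7469

0.7469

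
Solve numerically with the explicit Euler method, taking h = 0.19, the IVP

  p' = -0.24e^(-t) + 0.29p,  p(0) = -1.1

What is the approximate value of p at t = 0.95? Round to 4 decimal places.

-1.6224

Euler: p_{n+1} = p_n + h·f(t_n, p_n).
t=0.000000, p=-1.100000: f=-0.559000 → p ← -1.100000 + 0.19·(-0.559000) = -1.206210
t=0.190000, p=-1.206210: f=-0.548271 → p ← -1.206210 + 0.19·(-0.548271) = -1.310382
t=0.380000, p=-1.310382: f=-0.544137 → p ← -1.310382 + 0.19·(-0.544137) = -1.413768
t=0.570000, p=-1.413768: f=-0.545719 → p ← -1.413768 + 0.19·(-0.545719) = -1.517454
t=0.760000, p=-1.517454: f=-0.552302 → p ← -1.517454 + 0.19·(-0.552302) = -1.622391
p(0.95) ≈ -1.6224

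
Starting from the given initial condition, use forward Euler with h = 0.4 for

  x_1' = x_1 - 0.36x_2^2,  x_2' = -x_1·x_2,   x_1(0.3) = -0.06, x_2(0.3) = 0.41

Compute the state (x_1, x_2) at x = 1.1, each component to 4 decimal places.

-0.1769, 0.4380

Euler on (x_1,x_2): x_1_{n+1} = x_1_n + h·x_1', x_2_{n+1} = x_2_n + h·x_2'.
0.300000: (-0.060000, 0.410000); f=(-0.120516, 0.024600) → (-0.108206, 0.419840)
0.700000: (-0.108206, 0.419840); f=(-0.171662, 0.045429) → (-0.176871, 0.438012)
(x_1(1.1), x_2(1.1)) ≈ (-0.1769, 0.4380)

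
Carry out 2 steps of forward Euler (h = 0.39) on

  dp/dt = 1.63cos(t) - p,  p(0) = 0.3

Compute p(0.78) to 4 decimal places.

1.0874

Euler: p_{n+1} = p_n + h·f(t_n, p_n).
t=0.000000, p=0.300000: f=1.330000 → p ← 0.300000 + 0.39·1.330000 = 0.818700
t=0.390000, p=0.818700: f=0.688902 → p ← 0.818700 + 0.39·0.688902 = 1.087372
p(0.78) ≈ 1.0874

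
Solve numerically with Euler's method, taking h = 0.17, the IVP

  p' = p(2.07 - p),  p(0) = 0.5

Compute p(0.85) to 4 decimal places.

Euler: p_{n+1} = p_n + h·f(x_n, p_n).
x=0.000000, p=0.500000: f=0.785000 → p ← 0.500000 + 0.17·0.785000 = 0.633450
x=0.170000, p=0.633450: f=0.909983 → p ← 0.633450 + 0.17·0.909983 = 0.788147
x=0.340000, p=0.788147: f=1.010289 → p ← 0.788147 + 0.17·1.010289 = 0.959896
x=0.510000, p=0.959896: f=1.065584 → p ← 0.959896 + 0.17·1.065584 = 1.141045
x=0.680000, p=1.141045: f=1.059979 → p ← 1.141045 + 0.17·1.059979 = 1.321242
p(0.85) ≈ 1.3212

1.3212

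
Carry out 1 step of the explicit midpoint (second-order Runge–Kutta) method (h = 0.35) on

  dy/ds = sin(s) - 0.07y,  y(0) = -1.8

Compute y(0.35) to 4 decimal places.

Midpoint: k1 = f(s_n, y_n); k2 = f(s_n + h/2, y_n + (h/2)·k1); y_{n+1} = y_n + h·k2.
s=0.000000, y=-1.800000:
  k1 = f(0.000000, -1.800000) = 0.126000
  k2 = f(0.175000, -1.777950) = 0.298565
  y ← -1.800000 + 0.35·0.298565 = -1.695502
y(0.35) ≈ -1.6955

-1.6955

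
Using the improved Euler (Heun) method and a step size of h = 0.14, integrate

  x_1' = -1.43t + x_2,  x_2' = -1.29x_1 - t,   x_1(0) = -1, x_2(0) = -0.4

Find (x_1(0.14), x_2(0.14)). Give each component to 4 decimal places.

-1.0574, -0.2241

Heun on (x_1,x_2): k1 = f(t_n, state_n); k2 = f(t_n + h, state_n + h·k1); state_{n+1} = state_n + (h/2)·(k1 + k2).
0.000000: (-1.000000, -0.400000)
  k1 = (-0.400000, 1.290000)
  predictor → (-1.056000, -0.219400)
  k2 = (-0.419600, 1.222240)
  → (-1.057372, -0.224143)
(x_1(0.14), x_2(0.14)) ≈ (-1.0574, -0.2241)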